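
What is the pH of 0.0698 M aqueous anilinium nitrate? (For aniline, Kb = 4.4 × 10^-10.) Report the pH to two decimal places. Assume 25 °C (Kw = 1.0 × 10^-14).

C6H5NH3+ is the conjugate acid of the weak base C6H5NH2.
Ka = Kw/Kb = 1.0×10^-14 / 4.4 × 10^-10 = 2.27 × 10^-5
From the ICE table, Ka = [H+]²/(0.0698 − [H+]) = 2.27 × 10^-5.
Neglecting [H+] in the denominator: [H+] = √(2.27 × 10^-5 × 0.0698) = 1.26 × 10^-3 M
Check: 1.8% ionized — well under 5%, approximation valid.
pH = −log[H+] = −log(1.26 × 10^-3) = 2.90

pH = 2.90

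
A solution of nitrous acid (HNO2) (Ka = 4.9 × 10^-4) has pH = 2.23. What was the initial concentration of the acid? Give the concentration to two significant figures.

C₀ = 7.7 × 10^-2 M

[H+] = 10^(-2.23) = 5.89 × 10^-3 M = x
Ka = x²/(C₀ − x) ⇒ C₀ = x + x²/Ka
C₀ = 5.89 × 10^-3 + (5.89 × 10^-3)²/(4.9 × 10^-4) = 7.67 × 10^-2 M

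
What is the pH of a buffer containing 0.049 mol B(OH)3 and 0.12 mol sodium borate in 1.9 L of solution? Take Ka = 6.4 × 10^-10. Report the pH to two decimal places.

pKa = −log(6.4 × 10^-10) = 9.194
Using pH = pKa + log([base]/[acid]) with [base]/[acid] = 0.12/0.049:
pH = 9.194 + (+0.389) = 9.58

pH = 9.58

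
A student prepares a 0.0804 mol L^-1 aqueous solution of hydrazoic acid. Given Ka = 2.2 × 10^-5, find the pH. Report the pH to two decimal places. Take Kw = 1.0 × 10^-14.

HN3 ⇌ N3- + H+
From the ICE table, Ka = x²/(0.0804 − x) = 2.2 × 10^-5.
Assume x ≪ 0.0804: x ≈ √(2.2 × 10^-5 × 0.0804) = 1.33 × 10^-3 M
(x/C₀ = 1.7% < 5%, so the approximation holds.)
pH = −log(1.33 × 10^-3) = 2.88

pH = 2.88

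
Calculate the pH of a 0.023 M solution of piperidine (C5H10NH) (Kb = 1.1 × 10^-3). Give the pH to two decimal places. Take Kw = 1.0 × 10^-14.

pH = 11.65

C5H10NH + H2O ⇌ C5H10NH2+ + OH-
Kb = x²/(0.023 − x) = 1.1 × 10^-3
Here C₀/Kb ≈ 20.9, so the small-x approximation fails. Use the quadratic:
x = [−0.0011 + √(0.0011² + 0.000101)]/2 = 4.51 × 10^-3 M
pOH = 2.35, so pH = 14.00 − pOH = 11.65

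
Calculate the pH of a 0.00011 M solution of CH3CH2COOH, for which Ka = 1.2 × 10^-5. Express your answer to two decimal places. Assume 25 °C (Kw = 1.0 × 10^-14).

pH = 4.51

CH3CH2COOH ⇌ CH3CH2COO- + H+
Let x = [H+] at equilibrium. Ka = x²/(0.00011 − x).
The 5% rule fails; solving x² + Ka·x − Ka·C₀ = 0 exactly:
x = (−Ka + √(Ka² + 4·Ka·C₀))/2 = 3.08 × 10^-5 M
pH = −log[H+] = −log(3.08 × 10^-5) = 4.51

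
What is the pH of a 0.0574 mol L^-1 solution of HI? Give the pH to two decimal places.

pH = 1.24

HI is a strong acid and dissociates completely, so [H+] = 0.0574 M.
pH = -log(0.0574) = 1.24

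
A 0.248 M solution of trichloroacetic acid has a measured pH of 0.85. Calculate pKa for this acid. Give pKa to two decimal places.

pKa = 0.73

[H+] = 10^(-0.85) = 1.41 × 10^-1 M
At equilibrium [HA] = 0.248 − 1.41 × 10^-1 = 1.07 × 10^-1 M
Ka = [H+][A-]/[HA] = (1.41 × 10^-1)² / 1.07 × 10^-1 = 1.86 × 10^-1
pKa = -log(1.86 × 10^-1) = 0.73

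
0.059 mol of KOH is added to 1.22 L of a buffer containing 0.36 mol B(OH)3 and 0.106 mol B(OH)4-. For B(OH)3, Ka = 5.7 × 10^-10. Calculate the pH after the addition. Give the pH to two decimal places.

pH = 8.98

OH- converts B(OH)3 to B(OH)4-: B(OH)3 → 0.301 mol, B(OH)4- → 0.165 mol.
pKa = −log(5.7 × 10^-10) = 9.244
pH = pKa + log(n_B(OH)4-/n_B(OH)3) = 9.244 + log(0.165/0.301) = 9.244 + (-0.261)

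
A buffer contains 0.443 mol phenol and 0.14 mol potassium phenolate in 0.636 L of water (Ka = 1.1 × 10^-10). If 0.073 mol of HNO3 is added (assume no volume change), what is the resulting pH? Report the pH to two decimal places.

After neutralization: n(C6H5OH) = 0.516 mol, n(C6H5O-) = 0.067 mol.
pKa = −log(1.1 × 10^-10) = 9.959
pH = pKa + log([A⁻]/[HA]) = 9.959 + log(0.067/0.516) = 9.959 -0.887

pH = 9.07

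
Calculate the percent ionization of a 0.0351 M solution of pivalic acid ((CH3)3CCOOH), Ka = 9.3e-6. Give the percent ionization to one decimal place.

(CH3)3CCOOH ⇌ (CH3)3CCOO- + H+; let x = [H+] at equilibrium.
x ≈ √(Ka·C₀) = √(9.3 × 10^-6 × 0.0351) = 5.71 × 10^-4 M
% ionization = x/C₀ × 100% = 5.71 × 10^-4/0.0351 × 100% = 1.6%

1.6%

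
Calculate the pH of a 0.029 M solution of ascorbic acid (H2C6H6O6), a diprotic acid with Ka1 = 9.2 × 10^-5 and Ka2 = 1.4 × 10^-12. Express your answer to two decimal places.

pH = 2.80

Since Ka1 ≫ Ka2, the first ionization dominates [H+].
Ka1 = x²/(0.029 − x) = 9.2 × 10^-5
Solving the quadratic: x = (−Ka1 + √(Ka1² + 4·Ka1·C₀))/2 = 1.59 × 10^-3 M
pH = −log(1.59 × 10^-3) = 2.80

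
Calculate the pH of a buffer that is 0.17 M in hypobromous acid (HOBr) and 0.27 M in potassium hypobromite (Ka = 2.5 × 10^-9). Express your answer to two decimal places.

pKa = −log(2.5 × 10^-9) = 8.602
Henderson–Hasselbalch: pH = pKa + log([OBr-]/[HOBr]) = 8.602 + log(0.27/0.17)
pH = 8.602 + (+0.201) = 8.80

pH = 8.80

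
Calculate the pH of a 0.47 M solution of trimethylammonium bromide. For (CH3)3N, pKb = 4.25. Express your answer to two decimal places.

(CH3)3NH+ is the conjugate acid of the weak base (CH3)3N.
Kb = 10^(−4.25) = 5.62 × 10^-5
Ka = Kw/Kb = 1.0×10^-14 / 5.62 × 10^-5 = 1.78 × 10^-10
Ka = [H+]²/(0.47 − [H+]) = 1.78 × 10^-10
Assume [H+] ≪ 0.47: [H+] ≈ √(1.78 × 10^-10 × 0.47) = 9.15 × 10^-6 M
pH = −log[H+] = −log(9.15 × 10^-6) = 5.04

pH = 5.04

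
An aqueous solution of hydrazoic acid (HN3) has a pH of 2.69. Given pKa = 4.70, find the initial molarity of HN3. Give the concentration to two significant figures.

C₀ = 2.1 × 10^-1 M

[H+] = 10^(-2.69) = 2.04 × 10^-3 M = x
Ka = 10^(−4.70) = 2.00 × 10^-5
Ka = x²/(C₀ − x) ⇒ C₀ = x + x²/Ka
C₀ = 2.04 × 10^-3 + (2.04 × 10^-3)²/(2.00 × 10^-5) = 2.10 × 10^-1 M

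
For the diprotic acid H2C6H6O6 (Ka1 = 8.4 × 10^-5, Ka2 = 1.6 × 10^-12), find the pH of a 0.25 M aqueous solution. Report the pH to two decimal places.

pH = 2.34

Since Ka1 ≫ Ka2, the first ionization dominates [H+].
Ka1 = x²/(0.25 − x) = 8.4 × 10^-5
x ≈ √(8.4 × 10^-5 × 0.25) = 4.58 × 10^-3 M
pH = −log(4.58 × 10^-3) = 2.34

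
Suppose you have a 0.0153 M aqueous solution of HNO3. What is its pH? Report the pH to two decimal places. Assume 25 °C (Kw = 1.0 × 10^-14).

pH = 1.82

HNO3 is a strong acid and dissociates completely, so [H+] = 0.0153 M.
pH = -log(0.0153) = 1.82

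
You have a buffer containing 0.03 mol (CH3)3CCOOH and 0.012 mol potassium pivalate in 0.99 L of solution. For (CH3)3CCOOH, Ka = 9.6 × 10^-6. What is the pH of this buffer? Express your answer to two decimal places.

pH = 4.62

pKa = −log(9.6 × 10^-6) = 5.018
Using pH = pKa + log([base]/[acid]) with [base]/[acid] = 0.012/0.03:
pH = 5.018 + (-0.398) = 4.62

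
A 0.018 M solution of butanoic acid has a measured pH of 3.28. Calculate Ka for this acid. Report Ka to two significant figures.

Ka = 1.6 × 10^-5

[H+] = 10^(-3.28) = 5.25 × 10^-4 M
At equilibrium [HA] = 0.018 − 5.25 × 10^-4 = 1.75 × 10^-2 M
Ka = [H+][A-]/[HA] = (5.25 × 10^-4)² / 1.75 × 10^-2 = 1.6 × 10^-5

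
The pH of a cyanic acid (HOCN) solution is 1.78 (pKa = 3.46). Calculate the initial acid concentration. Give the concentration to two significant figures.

C₀ = 8.1 × 10^-1 M

[H+] = 10^(-1.78) = 1.66 × 10^-2 M = x
Ka = 10^(−3.46) = 3.47 × 10^-4
Ka = x²/(C₀ − x) ⇒ C₀ = x + x²/Ka
C₀ = 1.66 × 10^-2 + (1.66 × 10^-2)²/(3.47 × 10^-4) = 8.11 × 10^-1 M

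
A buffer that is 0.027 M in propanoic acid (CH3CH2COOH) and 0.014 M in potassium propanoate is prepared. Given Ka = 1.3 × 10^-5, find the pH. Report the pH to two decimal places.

pH = 4.60

pKa = −log(1.3 × 10^-5) = 4.886
Henderson–Hasselbalch: pH = pKa + log([CH3CH2COO-]/[CH3CH2COOH]) = 4.886 + log(0.014/0.027)
pH = 4.886 + (-0.285) = 4.60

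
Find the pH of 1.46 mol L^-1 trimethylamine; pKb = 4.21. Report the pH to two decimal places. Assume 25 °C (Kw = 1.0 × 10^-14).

pH = 11.98

(CH3)3N + H2O ⇌ (CH3)3NH+ + OH-
Kb = 10^(−4.21) = 6.17 × 10^-5
From the ICE table, Kb = [OH-]²/(1.46 − [OH-]) = 6.17 × 10^-5.
Assume [OH-] ≪ 1.46: [OH-] ≈ √(6.17 × 10^-5 × 1.46) = 9.49 × 10^-3 M
Check: 0.65% ionized — well under 5%, approximation valid.
pOH = 2.02, so pH = 14.00 − pOH = 11.98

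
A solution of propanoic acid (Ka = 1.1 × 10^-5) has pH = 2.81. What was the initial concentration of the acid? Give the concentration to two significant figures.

[H+] = 10^(-2.81) = 1.55 × 10^-3 M = x
Ka = x²/(C₀ − x) ⇒ C₀ = x + x²/Ka
C₀ = 1.55 × 10^-3 + (1.55 × 10^-3)²/(1.1 × 10^-5) = 2.20 × 10^-1 M

C₀ = 2.2 × 10^-1 M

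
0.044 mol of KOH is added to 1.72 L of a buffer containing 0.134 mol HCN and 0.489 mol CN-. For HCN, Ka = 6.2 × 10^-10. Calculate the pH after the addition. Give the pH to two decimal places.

pH = 9.98

OH- converts HCN to CN-: HCN → 0.09 mol, CN- → 0.533 mol.
pKa = −log(6.2 × 10^-10) = 9.208
pH = pKa + log([A⁻]/[HA]) = 9.208 + log(0.533/0.09) = 9.208 +0.772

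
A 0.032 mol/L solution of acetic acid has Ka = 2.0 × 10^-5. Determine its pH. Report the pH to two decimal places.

pH = 3.10

CH3COOH ⇌ CH3COO- + H+
From the ICE table, Ka = [H+]²/(0.032 − [H+]) = 2.0 × 10^-5.
Assume [H+] ≪ 0.032: [H+] ≈ √(2.0 × 10^-5 × 0.032) = 8.00 × 10^-4 M
([H+]/C₀ = 2.5% < 5%, so the approximation holds.)
pH = −log[H+] = −log(8.00 × 10^-4) = 3.10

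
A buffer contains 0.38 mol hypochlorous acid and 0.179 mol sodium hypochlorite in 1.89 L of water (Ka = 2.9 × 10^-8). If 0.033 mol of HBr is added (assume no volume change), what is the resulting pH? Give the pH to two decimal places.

Added H+ converts OCl- to HOCl: HOCl → 0.413 mol, OCl- → 0.146 mol.
pKa = −log(2.9 × 10^-8) = 7.538
pH = pKa + log([A⁻]/[HA]) = 7.538 + log(0.146/0.413) = 7.538 -0.452

pH = 7.09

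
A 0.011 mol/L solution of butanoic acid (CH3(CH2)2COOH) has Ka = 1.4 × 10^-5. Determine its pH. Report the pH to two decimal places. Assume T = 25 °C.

pH = 3.41

CH3(CH2)2COOH ⇌ CH3(CH2)2COO- + H+
From the ICE table, Ka = [H+]²/(0.011 − [H+]) = 1.4 × 10^-5.
Neglecting [H+] in the denominator: [H+] = √(1.4 × 10^-5 × 0.011) = 3.92 × 10^-4 M
Check: 3.6% ionized — well under 5%, approximation valid.
pH = −log(3.92 × 10^-4) = 3.41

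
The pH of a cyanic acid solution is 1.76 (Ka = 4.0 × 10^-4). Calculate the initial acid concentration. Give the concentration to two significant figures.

C₀ = 7.7 × 10^-1 M

[H+] = 10^(-1.76) = 1.74 × 10^-2 M = x
Ka = x²/(C₀ − x) ⇒ C₀ = x + x²/Ka
C₀ = 1.74 × 10^-2 + (1.74 × 10^-2)²/(4.0 × 10^-4) = 7.74 × 10^-1 M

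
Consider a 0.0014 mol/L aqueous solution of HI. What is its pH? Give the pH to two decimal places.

HI is a strong acid and dissociates completely, so [H+] = 0.0014 M.
pH = -log(0.0014) = 2.85

pH = 2.85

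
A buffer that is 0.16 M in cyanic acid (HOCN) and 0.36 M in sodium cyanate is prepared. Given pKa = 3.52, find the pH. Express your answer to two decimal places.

Using pH = pKa + log([base]/[acid]) with [base]/[acid] = 0.36/0.16:
pH = 3.52 + (+0.352) = 3.87

pH = 3.87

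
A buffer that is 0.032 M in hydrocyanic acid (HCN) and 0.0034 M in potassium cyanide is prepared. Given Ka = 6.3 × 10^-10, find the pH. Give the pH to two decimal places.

pKa = −log(6.3 × 10^-10) = 9.201
pH = pKa + log([A⁻]/[HA]) = 9.201 + log(0.0034/0.032)
pH = 9.201 + (-0.974) = 8.23

pH = 8.23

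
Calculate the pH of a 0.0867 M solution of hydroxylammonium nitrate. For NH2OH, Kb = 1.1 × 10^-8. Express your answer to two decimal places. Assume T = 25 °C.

NH3OH+ is the conjugate acid of the weak base NH2OH.
Ka = Kw/Kb = 1.0×10^-14 / 1.1 × 10^-8 = 9.09 × 10^-7
Ka = [H+]²/(0.0867 − [H+]) = 9.09 × 10^-7
Neglecting [H+] in the denominator: [H+] = √(9.09 × 10^-7 × 0.0867) = 2.81 × 10^-4 M
([H+]/C₀ = 0.32% < 5%, so the approximation holds.)
pH = −log(2.81 × 10^-4) = 3.55

pH = 3.55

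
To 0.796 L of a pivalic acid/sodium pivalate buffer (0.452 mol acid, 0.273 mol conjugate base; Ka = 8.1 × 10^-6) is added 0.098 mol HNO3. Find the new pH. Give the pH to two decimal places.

pH = 4.59

Added H+ converts (CH3)3CCOO- to (CH3)3CCOOH: (CH3)3CCOOH → 0.55 mol, (CH3)3CCOO- → 0.175 mol.
pKa = −log(8.1 × 10^-6) = 5.092
Henderson–Hasselbalch with mole ratio 0.175/0.55: pH = 5.092 + (-0.497)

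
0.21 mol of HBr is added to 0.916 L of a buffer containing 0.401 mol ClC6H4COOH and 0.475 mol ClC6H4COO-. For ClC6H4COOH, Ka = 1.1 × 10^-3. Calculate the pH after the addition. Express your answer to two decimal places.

pH = 2.60

After neutralization: n(ClC6H4COOH) = 0.611 mol, n(ClC6H4COO-) = 0.265 mol.
pKa = −log(1.1 × 10^-3) = 2.959
pH = pKa + log([A⁻]/[HA]) = 2.959 + log(0.265/0.611) = 2.959 -0.363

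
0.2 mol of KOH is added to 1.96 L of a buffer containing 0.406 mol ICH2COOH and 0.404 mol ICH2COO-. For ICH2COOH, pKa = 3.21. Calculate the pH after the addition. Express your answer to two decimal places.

After neutralization: n(ICH2COOH) = 0.206 mol, n(ICH2COO-) = 0.604 mol.
pH = pKa + log(n_ICH2COO-/n_ICH2COOH) = 3.21 + log(0.604/0.206) = 3.21 + (+0.467)

pH = 3.68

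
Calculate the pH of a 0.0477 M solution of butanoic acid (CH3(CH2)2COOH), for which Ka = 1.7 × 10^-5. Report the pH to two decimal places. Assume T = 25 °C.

CH3(CH2)2COOH ⇌ CH3(CH2)2COO- + H+
Ka = x²/(0.0477 − x) = 1.7 × 10^-5
Assume x ≪ 0.0477: x ≈ √(1.7 × 10^-5 × 0.0477) = 9.00 × 10^-4 M
(x/C₀ = 1.9% < 5%, so the approximation holds.)
pH = −log[H+] = −log(9.00 × 10^-4) = 3.05

pH = 3.05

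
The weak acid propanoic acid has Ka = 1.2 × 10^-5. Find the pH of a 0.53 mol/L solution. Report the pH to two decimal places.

CH3CH2COOH ⇌ CH3CH2COO- + H+
From the ICE table, Ka = [H+]²/(0.53 − [H+]) = 1.2 × 10^-5.
Assume [H+] ≪ 0.53: [H+] ≈ √(1.2 × 10^-5 × 0.53) = 2.52 × 10^-3 M
pH = −log(2.52 × 10^-3) = 2.60

pH = 2.60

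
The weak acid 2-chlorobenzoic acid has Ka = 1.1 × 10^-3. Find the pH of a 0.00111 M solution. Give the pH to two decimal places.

ClC6H4COOH ⇌ ClC6H4COO- + H+
From the ICE table, Ka = [H+]²/(0.00111 − [H+]) = 1.1 × 10^-3.
Here C₀/Ka ≈ 1.01, so the small-[H+] approximation fails. Use the quadratic:
[H+] = [−0.0011 + √(0.0011² + 4.88e-06)]/2 = 6.84 × 10^-4 M
pH = −log(6.84 × 10^-4) = 3.16

pH = 3.16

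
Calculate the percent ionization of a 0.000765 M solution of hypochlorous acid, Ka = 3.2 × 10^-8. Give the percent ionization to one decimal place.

HOCl ⇌ OCl- + H+; let x = [H+] at equilibrium.
x ≈ √(Ka·C₀) = √(3.2 × 10^-8 × 0.000765) = 4.95 × 10^-6 M
Fraction ionized = 4.95 × 10^-6 / 0.000765 = 0.0065 → 0.6%

0.6%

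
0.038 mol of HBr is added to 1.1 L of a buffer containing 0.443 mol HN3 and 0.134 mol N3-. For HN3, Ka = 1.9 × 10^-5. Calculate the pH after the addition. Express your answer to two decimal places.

pH = 4.02

Added H+ converts N3- to HN3: HN3 → 0.481 mol, N3- → 0.096 mol.
pKa = −log(1.9 × 10^-5) = 4.721
pH = pKa + log([A⁻]/[HA]) = 4.721 + log(0.096/0.481) = 4.721 -0.700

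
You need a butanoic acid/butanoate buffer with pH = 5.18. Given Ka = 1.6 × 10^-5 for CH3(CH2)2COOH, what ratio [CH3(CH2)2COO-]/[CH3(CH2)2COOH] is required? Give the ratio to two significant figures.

ratio = 2.4

pKa = -log(1.6 × 10^-5) = 4.796
pH = pKa + log(r) ⇒ log(r) = 5.18 − 4.796 = +0.384
r = [CH3(CH2)2COO-]/[CH3(CH2)2COOH] = 10^(+0.384) = 2.42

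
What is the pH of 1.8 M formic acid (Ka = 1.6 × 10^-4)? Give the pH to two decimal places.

HCOOH ⇌ HCOO- + H+
Let x = [H+] at equilibrium. Ka = x²/(1.8 − x).
Assume x ≪ 1.8: x ≈ √(1.6 × 10^-4 × 1.8) = 1.70 × 10^-2 M
pH = −log[H+] = −log(1.70 × 10^-2) = 1.77

pH = 1.77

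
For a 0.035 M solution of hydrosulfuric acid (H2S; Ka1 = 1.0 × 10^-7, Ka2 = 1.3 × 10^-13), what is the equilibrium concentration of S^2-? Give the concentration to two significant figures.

First ionization gives [H+] ≈ [HS-] = 5.92 × 10^-5 M.
Second step: Ka2 = [H+][S^2-]/[HS-] ≈ [S^2-] (since [H+] ≈ [HS-]).
So [S^2-] ≈ Ka2.

1.3 × 10^-13 M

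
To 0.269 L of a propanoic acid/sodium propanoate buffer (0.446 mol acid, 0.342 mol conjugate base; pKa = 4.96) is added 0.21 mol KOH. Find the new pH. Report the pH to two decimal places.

After neutralization: n(CH3CH2COOH) = 0.236 mol, n(CH3CH2COO-) = 0.552 mol.
Henderson–Hasselbalch with mole ratio 0.552/0.236: pH = 4.96 + (+0.369)

pH = 5.33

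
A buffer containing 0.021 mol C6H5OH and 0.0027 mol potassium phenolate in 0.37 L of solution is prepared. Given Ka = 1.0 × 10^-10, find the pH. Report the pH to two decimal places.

pKa = −log(1.0 × 10^-10) = 10.000
pH = pKa + log([A⁻]/[HA]) = 10.000 + log(0.0027/0.021)
pH = 10.000 + (-0.891) = 9.11

pH = 9.11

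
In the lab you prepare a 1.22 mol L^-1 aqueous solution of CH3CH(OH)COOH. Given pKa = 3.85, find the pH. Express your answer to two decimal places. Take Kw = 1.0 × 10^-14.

CH3CH(OH)COOH ⇌ CH3CH(OH)COO- + H+
Ka = 10^(−3.85) = 1.41 × 10^-4
From the ICE table, Ka = x²/(1.22 − x) = 1.41 × 10^-4.
Neglecting x in the denominator: x = √(1.41 × 10^-4 × 1.22) = 1.31 × 10^-2 M
Check: 1.1% ionized — well under 5%, approximation valid.
pH = −log(1.31 × 10^-2) = 1.88

pH = 1.88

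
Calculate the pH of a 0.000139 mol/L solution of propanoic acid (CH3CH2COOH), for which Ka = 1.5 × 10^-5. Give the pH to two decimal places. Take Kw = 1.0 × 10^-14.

CH3CH2COOH ⇌ CH3CH2COO- + H+
Ka = [H+]²/(0.000139 − [H+]) = 1.5 × 10^-5
[H+] is not negligible relative to C₀; solve [H+]² + 1.5e-05·[H+] − 2.08e-09 = 0.
[H+] = [−1.5e-05 + √(1.5e-05² + 8.34e-09)]/2 = 3.88 × 10^-5 M
pH = −log[H+] = −log(3.88 × 10^-5) = 4.41

pH = 4.41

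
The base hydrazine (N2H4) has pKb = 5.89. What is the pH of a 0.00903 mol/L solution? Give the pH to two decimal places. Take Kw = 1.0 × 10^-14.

pH = 10.03

N2H4 + H2O ⇌ N2H5+ + OH-
Kb = 10^(−5.89) = 1.29 × 10^-6
From the ICE table, Kb = [OH-]²/(0.00903 − [OH-]) = 1.29 × 10^-6.
Since Kb ≪ C₀, [OH-] ≈ √(Kb·C₀) = 1.08 × 10^-4 M.
Check: 1.2% ionized — well under 5%, approximation valid.
pOH = 3.97, so pH = 14.00 − pOH = 10.03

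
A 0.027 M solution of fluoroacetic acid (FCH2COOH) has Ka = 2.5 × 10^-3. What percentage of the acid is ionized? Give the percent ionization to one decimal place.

26.1%

FCH2COOH ⇌ FCH2COO- + H+; let x = [H+] at equilibrium.
Ka = x²/(C₀ − x); solving the quadratic gives x = 7.06 × 10^-3 M.
% ionization = x/C₀ × 100% = 7.06 × 10^-3/0.027 × 100% = 26.1%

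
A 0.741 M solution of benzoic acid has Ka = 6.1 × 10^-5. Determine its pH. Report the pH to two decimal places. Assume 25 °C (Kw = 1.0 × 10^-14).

pH = 2.17

C6H5COOH ⇌ C6H5COO- + H+
Ka = [H+]²/(0.741 − [H+]) = 6.1 × 10^-5
Neglecting [H+] in the denominator: [H+] = √(6.1 × 10^-5 × 0.741) = 6.72 × 10^-3 M
([H+]/C₀ = 0.91% < 5%, so the approximation holds.)
pH = −log[H+] = −log(6.72 × 10^-3) = 2.17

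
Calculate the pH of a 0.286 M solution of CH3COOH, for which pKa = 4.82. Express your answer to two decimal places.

CH3COOH ⇌ CH3COO- + H+
Ka = 10^(−4.82) = 1.51 × 10^-5
From the ICE table, Ka = x²/(0.286 − x) = 1.51 × 10^-5.
Assume x ≪ 0.286: x ≈ √(1.51 × 10^-5 × 0.286) = 2.08 × 10^-3 M
(x/C₀ = 0.73% < 5%, so the approximation holds.)
pH = −log(2.08 × 10^-3) = 2.68

pH = 2.68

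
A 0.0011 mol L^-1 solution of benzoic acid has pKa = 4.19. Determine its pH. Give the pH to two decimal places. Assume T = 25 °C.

C6H5COOH ⇌ C6H5COO- + H+
Ka = 10^(−4.19) = 6.46 × 10^-5
From the ICE table, Ka = [H+]²/(0.0011 − [H+]) = 6.46 × 10^-5.
The 5% rule fails; solving [H+]² + Ka·[H+] − Ka·C₀ = 0 exactly:
[H+] = [−6.46e-05 + √(6.46e-05² + 2.84e-07)]/2 = 2.36 × 10^-4 M
pH = −log[H+] = −log(2.36 × 10^-4) = 3.63

pH = 3.63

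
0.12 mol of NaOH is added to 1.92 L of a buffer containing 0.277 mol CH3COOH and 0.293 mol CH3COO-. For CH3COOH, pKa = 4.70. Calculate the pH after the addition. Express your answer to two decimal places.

After neutralization: n(CH3COOH) = 0.157 mol, n(CH3COO-) = 0.413 mol.
Henderson–Hasselbalch with mole ratio 0.413/0.157: pH = 4.70 + (+0.420)

pH = 5.12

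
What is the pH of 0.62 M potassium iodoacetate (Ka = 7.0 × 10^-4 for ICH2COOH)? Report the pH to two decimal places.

pH = 8.47

ICH2COO- is the conjugate base of the weak acid ICH2COOH.
Kb = Kw/Ka = 1.0×10^-14 / 7.0 × 10^-4 = 1.43 × 10^-11
Kb = [OH-]²/(0.62 − [OH-]) = 1.43 × 10^-11
Assume [OH-] ≪ 0.62: [OH-] ≈ √(1.43 × 10^-11 × 0.62) = 2.98 × 10^-6 M
pOH = −log(2.98 × 10^-6) = 5.53; pH = 14.00 − 5.53 = 8.47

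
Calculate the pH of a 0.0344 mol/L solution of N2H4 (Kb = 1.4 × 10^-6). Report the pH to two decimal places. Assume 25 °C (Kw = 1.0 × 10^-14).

N2H4 + H2O ⇌ N2H5+ + OH-
Kb = [OH-]²/(0.0344 − [OH-]) = 1.4 × 10^-6
Assume [OH-] ≪ 0.0344: [OH-] ≈ √(1.4 × 10^-6 × 0.0344) = 2.19 × 10^-4 M
([OH-]/C₀ = 0.64% < 5%, so the approximation holds.)
pOH = −log(2.19 × 10^-4) = 3.66; pH = 14.00 − 3.66 = 10.34

pH = 10.34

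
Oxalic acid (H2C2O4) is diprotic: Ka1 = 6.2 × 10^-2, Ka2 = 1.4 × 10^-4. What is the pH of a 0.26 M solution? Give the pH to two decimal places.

Ka1 ≫ Ka2, so treat the first dissociation as the only significant source of H+.
Ka1 = x²/(0.26 − x) = 6.2 × 10^-2
Solving the quadratic: x = (−Ka1 + √(Ka1² + 4·Ka1·C₀))/2 = 9.97 × 10^-2 M
pH = −log(9.97 × 10^-2) = 1.00

pH = 1.00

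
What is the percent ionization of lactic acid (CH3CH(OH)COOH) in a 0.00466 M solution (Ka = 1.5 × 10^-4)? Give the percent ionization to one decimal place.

CH3CH(OH)COOH ⇌ CH3CH(OH)COO- + H+; let x = [H+] at equilibrium.
Solve x² + 0.00015x − 6.99e-07 = 0 → x = 7.64 × 10^-4 M
% ionization = x/C₀ × 100% = 7.64 × 10^-4/0.00466 × 100% = 16.4%

16.4%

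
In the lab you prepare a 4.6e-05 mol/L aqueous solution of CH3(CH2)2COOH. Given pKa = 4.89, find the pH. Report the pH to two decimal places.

CH3(CH2)2COOH ⇌ CH3(CH2)2COO- + H+
Ka = 10^(−4.89) = 1.29 × 10^-5
Let x = [H+] at equilibrium. Ka = x²/(4.6e-05 − x).
x is not negligible relative to C₀; solve x² + 1.29e-05·x − 5.93e-10 = 0.
x = (−Ka + √(Ka² + 4·Ka·C₀))/2 = 1.87 × 10^-5 M
pH = −log[H+] = −log(1.87 × 10^-5) = 4.73

pH = 4.73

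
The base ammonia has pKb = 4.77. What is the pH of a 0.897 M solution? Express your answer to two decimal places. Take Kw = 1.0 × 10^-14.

pH = 11.59

NH3 + H2O ⇌ NH4+ + OH-
Kb = 10^(−4.77) = 1.70 × 10^-5
Kb = x²/(0.897 − x) = 1.70 × 10^-5
Neglecting x in the denominator: x = √(1.70 × 10^-5 × 0.897) = 3.90 × 10^-3 M
Check: 0.44% ionized — well under 5%, approximation valid.
pOH = −log(3.90 × 10^-3) = 2.41; pH = 14.00 − 2.41 = 11.59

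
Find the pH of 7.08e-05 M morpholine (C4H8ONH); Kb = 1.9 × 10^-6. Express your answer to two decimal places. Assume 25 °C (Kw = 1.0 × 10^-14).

C4H8ONH + H2O ⇌ C4H8ONH2+ + OH-
From the ICE table, Kb = [OH-]²/(7.08e-05 − [OH-]) = 1.9 × 10^-6.
[OH-] is not negligible relative to C₀; solve [OH-]² + 1.9e-06·[OH-] − 1.35e-10 = 0.
[OH-] = [−1.9e-06 + √(1.9e-06² + 5.38e-10)]/2 = 1.07 × 10^-5 M
pOH = 4.97, so pH = 14.00 − pOH = 9.03

pH = 9.03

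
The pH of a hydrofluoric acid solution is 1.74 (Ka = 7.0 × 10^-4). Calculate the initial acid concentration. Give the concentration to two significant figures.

[H+] = 10^(-1.74) = 1.82 × 10^-2 M = x
Ka = x²/(C₀ − x) ⇒ C₀ = x + x²/Ka
C₀ = 1.82 × 10^-2 + (1.82 × 10^-2)²/(7.0 × 10^-4) = 4.91 × 10^-1 M

C₀ = 4.9 × 10^-1 M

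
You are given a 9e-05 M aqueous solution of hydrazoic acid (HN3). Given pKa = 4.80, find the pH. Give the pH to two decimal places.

pH = 4.51

HN3 ⇌ N3- + H+
Ka = 10^(−4.80) = 1.58 × 10^-5
From the ICE table, Ka = [H+]²/(9e-05 − [H+]) = 1.58 × 10^-5.
The 5% rule fails; solving [H+]² + Ka·[H+] − Ka·C₀ = 0 exactly:
[H+] = (−Ka + √(Ka² + 4·Ka·C₀))/2 = 3.06 × 10^-5 M
pH = −log[H+] = −log(3.06 × 10^-5) = 4.51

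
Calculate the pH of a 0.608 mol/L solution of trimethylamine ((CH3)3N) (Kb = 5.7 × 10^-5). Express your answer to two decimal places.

(CH3)3N + H2O ⇌ (CH3)3NH+ + OH-
Kb = [OH-]²/(0.608 − [OH-]) = 5.7 × 10^-5
Assume [OH-] ≪ 0.608: [OH-] ≈ √(5.7 × 10^-5 × 0.608) = 5.89 × 10^-3 M
Check: 0.97% ionized — well under 5%, approximation valid.
pOH = −log(5.89 × 10^-3) = 2.23; pH = 14.00 − 2.23 = 11.77

pH = 11.77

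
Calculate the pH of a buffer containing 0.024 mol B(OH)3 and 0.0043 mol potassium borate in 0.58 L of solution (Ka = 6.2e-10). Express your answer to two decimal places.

pKa = −log(6.2 × 10^-10) = 9.208
pH = pKa + log([A⁻]/[HA]) = 9.208 + log(0.0043/0.024)
pH = 9.208 + (-0.747) = 8.46

pH = 8.46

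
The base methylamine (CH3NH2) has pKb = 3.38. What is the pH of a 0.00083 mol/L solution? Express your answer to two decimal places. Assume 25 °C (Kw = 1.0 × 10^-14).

CH3NH2 + H2O ⇌ CH3NH3+ + OH-
Kb = 10^(−3.38) = 4.17 × 10^-4
From the ICE table, Kb = [OH-]²/(0.00083 − [OH-]) = 4.17 × 10^-4.
[OH-] is not negligible relative to C₀; solve [OH-]² + 0.000417·[OH-] − 3.46e-07 = 0.
[OH-] = [−0.000417 + √(0.000417² + 1.38e-06)]/2 = 4.16 × 10^-4 M
pOH = −log(4.16 × 10^-4) = 3.38; pH = 14.00 − 3.38 = 10.62

pH = 10.62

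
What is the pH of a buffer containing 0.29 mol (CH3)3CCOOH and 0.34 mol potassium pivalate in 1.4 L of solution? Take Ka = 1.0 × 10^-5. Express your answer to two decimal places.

pKa = −log(1.0 × 10^-5) = 5.000
pH = pKa + log([A⁻]/[HA]) = 5.000 + log(0.34/0.29)
pH = 5.000 + (+0.069) = 5.07

pH = 5.07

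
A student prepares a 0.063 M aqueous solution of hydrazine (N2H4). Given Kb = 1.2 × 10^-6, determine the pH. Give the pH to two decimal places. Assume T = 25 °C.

N2H4 + H2O ⇌ N2H5+ + OH-
From the ICE table, Kb = x²/(0.063 − x) = 1.2 × 10^-6.
Since Kb ≪ C₀, x ≈ √(Kb·C₀) = 2.75 × 10^-4 M.
Check: 0.44% ionized — well under 5%, approximation valid.
pOH = −log(2.75 × 10^-4) = 3.56; pH = 14.00 − 3.56 = 10.44

pH = 10.44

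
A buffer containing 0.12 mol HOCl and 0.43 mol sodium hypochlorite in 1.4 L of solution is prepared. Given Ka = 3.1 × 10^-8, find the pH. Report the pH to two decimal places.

pKa = −log(3.1 × 10^-8) = 7.509
Henderson–Hasselbalch: pH = pKa + log([OCl-]/[HOCl]) = 7.509 + log(0.43/0.12)
pH = 7.509 + (+0.554) = 8.06

pH = 8.06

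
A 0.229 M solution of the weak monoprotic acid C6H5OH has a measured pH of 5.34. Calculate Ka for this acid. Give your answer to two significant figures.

Ka = 9.1 × 10^-11

[H+] = 10^(-5.34) = 4.57 × 10^-6 M
At equilibrium [HA] = 0.229 − 4.57 × 10^-6 = 2.29 × 10^-1 M
Ka = [H+][A-]/[HA] = (4.57 × 10^-6)² / 2.29 × 10^-1 = 9.1 × 10^-11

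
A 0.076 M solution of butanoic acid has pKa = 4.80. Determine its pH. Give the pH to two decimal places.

pH = 2.96

CH3(CH2)2COOH ⇌ CH3(CH2)2COO- + H+
Ka = 10^(−4.80) = 1.58 × 10^-5
From the ICE table, Ka = x²/(0.076 − x) = 1.58 × 10^-5.
Assume x ≪ 0.076: x ≈ √(1.58 × 10^-5 × 0.076) = 1.10 × 10^-3 M
(x/C₀ = 1.4% < 5%, so the approximation holds.)
pH = −log[H+] = −log(1.10 × 10^-3) = 2.96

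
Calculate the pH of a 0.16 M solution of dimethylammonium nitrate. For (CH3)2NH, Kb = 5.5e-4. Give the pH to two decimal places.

(CH3)2NH2+ is the conjugate acid of the weak base (CH3)2NH.
Ka = Kw/Kb = 1.0×10^-14 / 5.5 × 10^-4 = 1.82 × 10^-11
Let x = [H+] at equilibrium. Ka = x²/(0.16 − x).
Since Ka ≪ C₀, x ≈ √(Ka·C₀) = 1.71 × 10^-6 M.
pH = −log[H+] = −log(1.71 × 10^-6) = 5.77

pH = 5.77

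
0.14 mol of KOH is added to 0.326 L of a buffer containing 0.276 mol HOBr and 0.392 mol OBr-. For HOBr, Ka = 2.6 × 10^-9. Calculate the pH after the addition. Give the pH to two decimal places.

pH = 9.18

After neutralization: n(HOBr) = 0.136 mol, n(OBr-) = 0.532 mol.
pKa = −log(2.6 × 10^-9) = 8.585
Henderson–Hasselbalch with mole ratio 0.532/0.136: pH = 8.585 + (+0.592)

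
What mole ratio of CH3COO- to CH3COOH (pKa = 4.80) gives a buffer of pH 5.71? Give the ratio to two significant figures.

ratio = 8.1

pH = pKa + log(r) ⇒ log(r) = 5.71 − 4.80 = +0.91
r = [CH3COO-]/[CH3COOH] = 10^(+0.91) = 8.13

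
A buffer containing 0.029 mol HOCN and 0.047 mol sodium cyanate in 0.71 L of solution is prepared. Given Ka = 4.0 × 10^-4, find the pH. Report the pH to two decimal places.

pKa = −log(4.0 × 10^-4) = 3.398
Using pH = pKa + log([base]/[acid]) with [base]/[acid] = 0.047/0.029:
pH = 3.398 + (+0.210) = 3.61

pH = 3.61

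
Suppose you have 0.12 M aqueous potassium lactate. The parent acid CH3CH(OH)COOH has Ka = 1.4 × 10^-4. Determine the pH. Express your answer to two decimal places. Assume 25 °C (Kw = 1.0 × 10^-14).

CH3CH(OH)COO- is the conjugate base of the weak acid CH3CH(OH)COOH.
Kb = Kw/Ka = 1.0×10^-14 / 1.4 × 10^-4 = 7.14 × 10^-11
Let x = [OH-] at equilibrium. Kb = x²/(0.12 − x).
Neglecting x in the denominator: x = √(7.14 × 10^-11 × 0.12) = 2.93 × 10^-6 M
(x/C₀ = 0.0024% < 5%, so the approximation holds.)
pOH = −log(2.93 × 10^-6) = 5.53; pH = 14.00 − 5.53 = 8.47

pH = 8.47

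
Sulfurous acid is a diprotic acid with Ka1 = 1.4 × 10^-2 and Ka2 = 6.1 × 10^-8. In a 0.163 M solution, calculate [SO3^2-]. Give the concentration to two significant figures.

First ionization gives [H+] ≈ [HSO3-] = 4.13 × 10^-2 M.
Second step: Ka2 = [H+][SO3^2-]/[HSO3-] ≈ [SO3^2-] (since [H+] ≈ [HSO3-]).
So [SO3^2-] ≈ Ka2.

6.1 × 10^-8 M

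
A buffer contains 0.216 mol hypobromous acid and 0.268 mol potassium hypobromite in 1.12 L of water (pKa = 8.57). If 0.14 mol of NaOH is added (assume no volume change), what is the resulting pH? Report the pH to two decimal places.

pH = 9.30

After neutralization: n(HOBr) = 0.076 mol, n(OBr-) = 0.408 mol.
pH = pKa + log([A⁻]/[HA]) = 8.57 + log(0.408/0.076) = 8.57 +0.730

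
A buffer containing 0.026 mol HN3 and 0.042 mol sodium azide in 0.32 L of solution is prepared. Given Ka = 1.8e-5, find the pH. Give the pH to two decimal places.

pKa = −log(1.8 × 10^-5) = 4.745
pH = pKa + log([A⁻]/[HA]) = 4.745 + log(0.042/0.026)
pH = 4.745 + (+0.208) = 4.95

pH = 4.95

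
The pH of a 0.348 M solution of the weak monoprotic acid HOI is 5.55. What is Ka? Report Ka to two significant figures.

[H+] = 10^(-5.55) = 2.82 × 10^-6 M
At equilibrium [HA] = 0.348 − 2.82 × 10^-6 = 3.48 × 10^-1 M
Ka = [H+][A-]/[HA] = (2.82 × 10^-6)² / 3.48 × 10^-1 = 2.3 × 10^-11

Ka = 2.3 × 10^-11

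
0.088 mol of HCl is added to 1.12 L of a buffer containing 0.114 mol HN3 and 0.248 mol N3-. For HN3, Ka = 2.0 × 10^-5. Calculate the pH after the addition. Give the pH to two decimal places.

pH = 4.60

After neutralization: n(HN3) = 0.202 mol, n(N3-) = 0.16 mol.
pKa = −log(2.0 × 10^-5) = 4.699
Henderson–Hasselbalch with mole ratio 0.16/0.202: pH = 4.699 + (-0.101)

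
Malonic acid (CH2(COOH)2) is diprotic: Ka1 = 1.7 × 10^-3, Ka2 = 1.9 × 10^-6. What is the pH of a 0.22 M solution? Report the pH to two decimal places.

Ka1 ≫ Ka2, so treat the first dissociation as the only significant source of H+.
Ka1 = x²/(0.22 − x) = 1.7 × 10^-3
Solving the quadratic: x = (−Ka1 + √(Ka1² + 4·Ka1·C₀))/2 = 1.85 × 10^-2 M
pH = −log(1.85 × 10^-2) = 1.73

pH = 1.73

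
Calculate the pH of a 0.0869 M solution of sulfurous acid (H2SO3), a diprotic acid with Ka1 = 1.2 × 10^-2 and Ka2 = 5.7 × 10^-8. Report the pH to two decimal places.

pH = 1.57

Ka1 ≫ Ka2, so treat the first dissociation as the only significant source of H+.
Ka1 = x²/(0.0869 − x) = 1.2 × 10^-2
Solving the quadratic: x = (−Ka1 + √(Ka1² + 4·Ka1·C₀))/2 = 2.68 × 10^-2 M
pH = −log(2.68 × 10^-2) = 1.57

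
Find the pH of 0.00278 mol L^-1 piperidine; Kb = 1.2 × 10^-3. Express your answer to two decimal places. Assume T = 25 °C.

C5H10NH + H2O ⇌ C5H10NH2+ + OH-
From the ICE table, Kb = [OH-]²/(0.00278 − [OH-]) = 1.2 × 10^-3.
[OH-] is not negligible relative to C₀; solve [OH-]² + 0.0012·[OH-] − 3.34e-06 = 0.
[OH-] = (−Kb + √(Kb² + 4·Kb·C₀))/2 = 1.32 × 10^-3 M
pOH = −log(1.32 × 10^-3) = 2.88; pH = 14.00 − 2.88 = 11.12

pH = 11.12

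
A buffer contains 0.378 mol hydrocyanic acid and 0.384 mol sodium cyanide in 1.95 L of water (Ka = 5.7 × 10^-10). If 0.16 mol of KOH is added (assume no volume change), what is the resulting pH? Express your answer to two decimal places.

pH = 9.64

OH- converts HCN to CN-: HCN → 0.218 mol, CN- → 0.544 mol.
pKa = −log(5.7 × 10^-10) = 9.244
pH = pKa + log([A⁻]/[HA]) = 9.244 + log(0.544/0.218) = 9.244 +0.397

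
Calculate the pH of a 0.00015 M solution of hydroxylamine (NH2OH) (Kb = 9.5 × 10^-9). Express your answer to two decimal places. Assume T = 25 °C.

pH = 8.08

NH2OH + H2O ⇌ NH3OH+ + OH-
From the ICE table, Kb = [OH-]²/(0.00015 − [OH-]) = 9.5 × 10^-9.
Neglecting [OH-] in the denominator: [OH-] = √(9.5 × 10^-9 × 0.00015) = 1.19 × 10^-6 M
Check: 0.8% ionized — well under 5%, approximation valid.
pOH = −log(1.19 × 10^-6) = 5.92; pH = 14.00 − 5.92 = 8.08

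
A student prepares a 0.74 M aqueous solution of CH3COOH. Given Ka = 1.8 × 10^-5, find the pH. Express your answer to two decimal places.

CH3COOH ⇌ CH3COO- + H+
Ka = [H+]²/(0.74 − [H+]) = 1.8 × 10^-5
Since Ka ≪ C₀, [H+] ≈ √(Ka·C₀) = 3.65 × 10^-3 M.
([H+]/C₀ = 0.49% < 5%, so the approximation holds.)
pH = −log(3.65 × 10^-3) = 2.44

pH = 2.44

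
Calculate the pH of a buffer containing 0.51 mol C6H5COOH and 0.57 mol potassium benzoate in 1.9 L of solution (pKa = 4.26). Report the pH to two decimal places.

pH = pKa + log([A⁻]/[HA]) = 4.26 + log(0.57/0.51)
pH = 4.26 + (+0.048) = 4.31

pH = 4.31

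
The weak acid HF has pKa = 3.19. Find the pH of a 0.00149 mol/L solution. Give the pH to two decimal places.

pH = 3.15

HF ⇌ F- + H+
Ka = 10^(−3.19) = 6.46 × 10^-4
From the ICE table, Ka = [H+]²/(0.00149 − [H+]) = 6.46 × 10^-4.
[H+] is not negligible relative to C₀; solve [H+]² + 0.000646·[H+] − 9.63e-07 = 0.
[H+] = [−0.000646 + √(0.000646² + 3.85e-06)]/2 = 7.10 × 10^-4 M
pH = −log(7.10 × 10^-4) = 3.15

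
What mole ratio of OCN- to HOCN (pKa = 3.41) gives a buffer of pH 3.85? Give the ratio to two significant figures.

pH = pKa + log(r) ⇒ log(r) = 3.85 − 3.41 = +0.44
r = [OCN-]/[HOCN] = 10^(+0.44) = 2.75

ratio = 2.8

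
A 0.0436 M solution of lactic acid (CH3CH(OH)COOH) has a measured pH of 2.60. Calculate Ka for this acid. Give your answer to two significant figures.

[H+] = 10^(-2.60) = 2.51 × 10^-3 M
At equilibrium [HA] = 0.0436 − 2.51 × 10^-3 = 4.11 × 10^-2 M
Ka = [H+][A-]/[HA] = (2.51 × 10^-3)² / 4.11 × 10^-2 = 1.5 × 10^-4

Ka = 1.5 × 10^-4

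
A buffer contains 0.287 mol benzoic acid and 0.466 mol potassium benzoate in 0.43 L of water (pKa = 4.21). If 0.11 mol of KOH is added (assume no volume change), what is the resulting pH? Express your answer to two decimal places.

pH = 4.72

After neutralization: n(C6H5COOH) = 0.177 mol, n(C6H5COO-) = 0.576 mol.
Henderson–Hasselbalch with mole ratio 0.576/0.177: pH = 4.21 + (+0.512)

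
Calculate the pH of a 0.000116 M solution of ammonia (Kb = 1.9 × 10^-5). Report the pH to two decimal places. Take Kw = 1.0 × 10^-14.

NH3 + H2O ⇌ NH4+ + OH-
Kb = [OH-]²/(0.000116 − [OH-]) = 1.9 × 10^-5
[OH-] is not negligible relative to C₀; solve [OH-]² + 1.9e-05·[OH-] − 2.2e-09 = 0.
[OH-] = [−1.9e-05 + √(1.9e-05² + 8.82e-09)]/2 = 3.84 × 10^-5 M
pOH = 4.42, so pH = 14.00 − pOH = 9.58

pH = 9.58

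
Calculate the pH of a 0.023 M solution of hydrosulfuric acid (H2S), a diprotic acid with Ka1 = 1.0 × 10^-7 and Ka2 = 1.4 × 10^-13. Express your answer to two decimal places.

pH = 4.32

Since Ka1 ≫ Ka2, the first ionization dominates [H+].
Ka1 = x²/(0.023 − x) = 1.0 × 10^-7
x ≈ √(1.0 × 10^-7 × 0.023) = 4.80 × 10^-5 M
pH = −log(4.80 × 10^-5) = 4.32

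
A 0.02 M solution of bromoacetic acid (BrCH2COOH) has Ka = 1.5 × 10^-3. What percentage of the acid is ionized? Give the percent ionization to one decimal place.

23.9%

BrCH2COOH ⇌ BrCH2COO- + H+; let x = [H+] at equilibrium.
Ka = x²/(C₀ − x); solving the quadratic gives x = 4.78 × 10^-3 M.
Fraction ionized = 4.78 × 10^-3 / 0.02 = 0.2390 → 23.9%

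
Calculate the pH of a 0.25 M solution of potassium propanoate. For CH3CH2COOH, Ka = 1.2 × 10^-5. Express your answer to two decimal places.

CH3CH2COO- is the conjugate base of the weak acid CH3CH2COOH.
Kb = Kw/Ka = 1.0×10^-14 / 1.2 × 10^-5 = 8.33 × 10^-10
From the ICE table, Kb = [OH-]²/(0.25 − [OH-]) = 8.33 × 10^-10.
Assume [OH-] ≪ 0.25: [OH-] ≈ √(8.33 × 10^-10 × 0.25) = 1.44 × 10^-5 M
pOH = −log(1.44 × 10^-5) = 4.84; pH = 14.00 − 4.84 = 9.16

pH = 9.16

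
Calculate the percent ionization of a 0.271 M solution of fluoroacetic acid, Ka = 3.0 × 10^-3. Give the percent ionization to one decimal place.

FCH2COOH ⇌ FCH2COO- + H+; let x = [H+] at equilibrium.
Ka = x²/(C₀ − x); solving the quadratic gives x = 2.71 × 10^-2 M.
Fraction ionized = 2.71 × 10^-2 / 0.271 = 0.1000 → 10.0%

10.0%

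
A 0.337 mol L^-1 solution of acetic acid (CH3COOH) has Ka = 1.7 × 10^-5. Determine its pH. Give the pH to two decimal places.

pH = 2.62

CH3COOH ⇌ CH3COO- + H+
Let x = [H+] at equilibrium. Ka = x²/(0.337 − x).
Since Ka ≪ C₀, x ≈ √(Ka·C₀) = 2.39 × 10^-3 M.
pH = −log(2.39 × 10^-3) = 2.62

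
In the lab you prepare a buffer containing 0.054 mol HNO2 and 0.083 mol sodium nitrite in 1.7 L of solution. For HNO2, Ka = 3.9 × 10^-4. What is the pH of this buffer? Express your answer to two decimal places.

pH = 3.60

pKa = −log(3.9 × 10^-4) = 3.409
Henderson–Hasselbalch: pH = pKa + log([NO2-]/[HNO2]) = 3.409 + log(0.083/0.054)
pH = 3.409 + (+0.187) = 3.60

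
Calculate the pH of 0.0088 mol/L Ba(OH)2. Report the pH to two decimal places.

Ba(OH)2 is a strong base (each formula unit releases 2 OH-); [OH-] = 0.0176 M.
pOH = -log(0.0176) = 1.75
pH = 14.00 - 1.75 = 12.25

pH = 12.25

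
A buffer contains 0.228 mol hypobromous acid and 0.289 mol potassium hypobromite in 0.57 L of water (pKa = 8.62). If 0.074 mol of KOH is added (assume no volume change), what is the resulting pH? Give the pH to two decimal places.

pH = 8.99

OH- converts HOBr to OBr-: HOBr → 0.154 mol, OBr- → 0.363 mol.
pH = pKa + log(n_OBr-/n_HOBr) = 8.62 + log(0.363/0.154) = 8.62 + (+0.372)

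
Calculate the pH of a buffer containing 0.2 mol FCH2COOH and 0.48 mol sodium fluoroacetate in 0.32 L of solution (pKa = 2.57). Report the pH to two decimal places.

pH = 2.95

pH = pKa + log([A⁻]/[HA]) = 2.57 + log(0.48/0.2)
pH = 2.57 + (+0.380) = 2.95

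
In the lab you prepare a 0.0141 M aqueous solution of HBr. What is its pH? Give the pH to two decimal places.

HBr is a strong acid and dissociates completely, so [H+] = 0.0141 M.
pH = -log(0.0141) = 1.85

pH = 1.85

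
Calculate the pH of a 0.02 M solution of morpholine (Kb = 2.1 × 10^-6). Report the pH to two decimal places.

pH = 10.31

C4H8ONH + H2O ⇌ C4H8ONH2+ + OH-
Kb = [OH-]²/(0.02 − [OH-]) = 2.1 × 10^-6
Since Kb ≪ C₀, [OH-] ≈ √(Kb·C₀) = 2.05 × 10^-4 M.
Check: 1% ionized — well under 5%, approximation valid.
pOH = 3.69, so pH = 14.00 − pOH = 10.31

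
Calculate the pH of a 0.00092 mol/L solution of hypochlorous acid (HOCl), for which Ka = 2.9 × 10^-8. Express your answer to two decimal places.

HOCl ⇌ OCl- + H+
Let x = [H+] at equilibrium. Ka = x²/(0.00092 − x).
Neglecting x in the denominator: x = √(2.9 × 10^-8 × 0.00092) = 5.17 × 10^-6 M
pH = −log[H+] = −log(5.17 × 10^-6) = 5.29

pH = 5.29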